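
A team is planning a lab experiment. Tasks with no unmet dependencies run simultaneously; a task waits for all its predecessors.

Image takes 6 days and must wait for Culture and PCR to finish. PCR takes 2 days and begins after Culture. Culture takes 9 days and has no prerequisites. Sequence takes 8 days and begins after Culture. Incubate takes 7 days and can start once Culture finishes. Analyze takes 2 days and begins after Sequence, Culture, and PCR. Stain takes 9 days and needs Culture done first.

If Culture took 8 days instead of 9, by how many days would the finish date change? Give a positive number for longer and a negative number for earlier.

-1

The binding path is Culture→Sequence→Analyze = 9+8+2 = 19; finish at 19 days.
Since Culture is critical, the -1 change carries straight to that chain (now 18 days).
No other chain overtakes it, so the finish is 18 days.
Change in finish: 18 − 19 = -1 days.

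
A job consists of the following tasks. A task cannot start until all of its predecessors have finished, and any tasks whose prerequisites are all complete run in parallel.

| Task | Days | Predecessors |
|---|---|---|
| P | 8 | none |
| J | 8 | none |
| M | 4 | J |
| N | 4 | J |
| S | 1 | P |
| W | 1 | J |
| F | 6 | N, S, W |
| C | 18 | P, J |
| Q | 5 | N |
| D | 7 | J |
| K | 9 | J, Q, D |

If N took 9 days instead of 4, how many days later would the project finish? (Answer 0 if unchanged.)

5

The binding path is J→N→Q→K = 8+4+5+9 = 26; finish at 26 days.
Since N is critical, the +5 change carries straight to that chain (now 31 days).
No other chain overtakes it, so the finish is 31 days.
Change in finish: 31 − 26 = +5 days.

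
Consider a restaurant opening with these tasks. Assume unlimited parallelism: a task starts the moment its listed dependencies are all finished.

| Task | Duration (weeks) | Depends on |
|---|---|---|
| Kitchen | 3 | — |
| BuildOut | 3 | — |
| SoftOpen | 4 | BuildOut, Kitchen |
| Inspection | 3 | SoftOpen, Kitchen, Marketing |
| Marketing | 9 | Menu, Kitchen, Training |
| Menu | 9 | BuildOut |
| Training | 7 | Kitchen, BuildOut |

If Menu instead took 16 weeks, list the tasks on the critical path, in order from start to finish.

As given, the longest chain is BuildOut→Menu→Marketing→Inspection = 3+9+9+3 = 24, so the finish is 24 weeks.
Since Menu is critical, the +7 change carries straight to that chain (now 31 weeks).
The critical path is still BuildOut→Menu→Marketing→Inspection; finish is now 31 weeks.

BuildOut, Menu, Marketing, Inspection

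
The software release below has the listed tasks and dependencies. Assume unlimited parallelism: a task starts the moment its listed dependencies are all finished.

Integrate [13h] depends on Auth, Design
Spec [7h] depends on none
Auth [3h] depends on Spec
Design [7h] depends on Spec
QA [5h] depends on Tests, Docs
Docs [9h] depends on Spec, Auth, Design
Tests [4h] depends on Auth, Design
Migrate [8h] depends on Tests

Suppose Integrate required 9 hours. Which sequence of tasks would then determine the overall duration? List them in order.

Spec, Design, Docs, QA

Critical path before the change: Spec→Design→Docs→QA = 7+7+9+5 = 28 giving 28 hours.
The longest path through Integrate is only 27 hours, so Integrate has float 1.
That remains the longest chain; total 28 hours.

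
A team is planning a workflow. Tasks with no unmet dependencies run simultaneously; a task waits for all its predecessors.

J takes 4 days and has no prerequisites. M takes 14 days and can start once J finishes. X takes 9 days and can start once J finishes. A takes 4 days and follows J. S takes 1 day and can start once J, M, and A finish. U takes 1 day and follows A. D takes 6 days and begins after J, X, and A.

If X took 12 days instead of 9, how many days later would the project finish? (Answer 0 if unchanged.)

3

Actual critical path: J→X→D = 4+9+6 = 19 ⇒ 19 days.
X is on the critical path; changing it to 12 makes that path 22 days.
No other chain overtakes it, so the finish is 22 days.
Change in finish: 22 − 19 = +3 days.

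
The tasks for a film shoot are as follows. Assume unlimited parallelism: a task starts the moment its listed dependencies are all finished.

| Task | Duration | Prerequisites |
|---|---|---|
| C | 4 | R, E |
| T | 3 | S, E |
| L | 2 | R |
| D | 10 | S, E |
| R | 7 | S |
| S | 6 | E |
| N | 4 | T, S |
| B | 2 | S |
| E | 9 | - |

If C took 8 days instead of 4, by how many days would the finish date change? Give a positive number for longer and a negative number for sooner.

Critical path before the change: E→S→R→C = 9+6+7+4 = 26 giving 26 days.
C is on the critical path; changing it to 8 makes that path 30 days.
No other chain overtakes it, so the finish is 30 days.
Change in finish: 30 − 26 = +4 days.

4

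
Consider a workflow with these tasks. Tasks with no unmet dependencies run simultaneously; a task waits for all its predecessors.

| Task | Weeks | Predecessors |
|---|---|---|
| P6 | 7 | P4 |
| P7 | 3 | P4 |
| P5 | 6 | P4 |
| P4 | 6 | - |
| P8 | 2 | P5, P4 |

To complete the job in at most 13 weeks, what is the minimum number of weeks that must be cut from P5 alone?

Current finish: 14 weeks; target: 13.
P5 is on every critical path, so each week cut from P5 cuts the finish by one (this holds down to a finish of 13).
Need 14 − 13 = 1 week off P5 → P5 becomes 5 weeks, finish becomes 13.

1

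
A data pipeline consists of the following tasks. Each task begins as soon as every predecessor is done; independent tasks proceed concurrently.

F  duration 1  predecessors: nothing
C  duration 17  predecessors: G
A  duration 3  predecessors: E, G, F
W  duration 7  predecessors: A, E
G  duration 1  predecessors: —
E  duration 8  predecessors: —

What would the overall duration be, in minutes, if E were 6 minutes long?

18

Actual critical path: E→A→W = 8+3+7 = 18 ⇒ 18 minutes.
E lies on that path, so at 6 minutes the path becomes 16 minutes.
The binding chain switches to G→C = 1+17 = 18; finish 18 minutes.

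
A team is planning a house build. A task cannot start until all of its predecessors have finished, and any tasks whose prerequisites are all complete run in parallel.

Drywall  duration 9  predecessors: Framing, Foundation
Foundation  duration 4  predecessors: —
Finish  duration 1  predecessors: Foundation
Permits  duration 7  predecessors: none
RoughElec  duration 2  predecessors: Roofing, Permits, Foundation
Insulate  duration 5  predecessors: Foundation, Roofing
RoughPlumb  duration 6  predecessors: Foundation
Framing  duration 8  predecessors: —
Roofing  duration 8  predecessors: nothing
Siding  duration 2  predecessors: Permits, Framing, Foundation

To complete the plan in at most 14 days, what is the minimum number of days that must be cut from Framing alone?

Current finish: 17 days; target: 14.
Framing is on every critical path, so each day cut from Framing cuts the finish by one (this holds down to a finish of 13).
Need 17 − 14 = 3 days off Framing → Framing becomes 5 days, finish becomes 14.

3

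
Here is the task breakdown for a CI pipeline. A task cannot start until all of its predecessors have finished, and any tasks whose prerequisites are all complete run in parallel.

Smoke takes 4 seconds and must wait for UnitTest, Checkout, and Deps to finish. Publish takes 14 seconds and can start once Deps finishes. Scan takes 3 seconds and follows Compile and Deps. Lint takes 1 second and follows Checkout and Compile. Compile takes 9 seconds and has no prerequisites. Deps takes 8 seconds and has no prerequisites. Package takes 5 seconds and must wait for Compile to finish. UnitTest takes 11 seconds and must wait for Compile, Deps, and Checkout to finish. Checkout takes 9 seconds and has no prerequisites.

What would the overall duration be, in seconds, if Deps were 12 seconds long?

Baseline: Checkout→UnitTest→Smoke = 9+11+4 = 24 → 24 seconds.
Deps has 1 second of float (longest path through it is 23).
The binding chain switches to Deps→UnitTest→Smoke = 12+11+4 = 27; finish 27 seconds.

27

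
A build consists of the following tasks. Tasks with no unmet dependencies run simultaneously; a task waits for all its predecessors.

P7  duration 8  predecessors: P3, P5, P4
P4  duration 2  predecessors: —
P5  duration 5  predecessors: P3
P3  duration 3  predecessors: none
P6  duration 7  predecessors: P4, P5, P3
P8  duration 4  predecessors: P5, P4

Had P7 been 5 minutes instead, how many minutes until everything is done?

15

As given, the longest chain is P3→P5→P7 = 3+5+8 = 16, so the finish is 16 minutes.
P7 is on the critical path; changing it to 5 makes that path 13 minutes.
The binding chain switches to P3→P5→P6 = 3+5+7 = 15; finish 15 minutes.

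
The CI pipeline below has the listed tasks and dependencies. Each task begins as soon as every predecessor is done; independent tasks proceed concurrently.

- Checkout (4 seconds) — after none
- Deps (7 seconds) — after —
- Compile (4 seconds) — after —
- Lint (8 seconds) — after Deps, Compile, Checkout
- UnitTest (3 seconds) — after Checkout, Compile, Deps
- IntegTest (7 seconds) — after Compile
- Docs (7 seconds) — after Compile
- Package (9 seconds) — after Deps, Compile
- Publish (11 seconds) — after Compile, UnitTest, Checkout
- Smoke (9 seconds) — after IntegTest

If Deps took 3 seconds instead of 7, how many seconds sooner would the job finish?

1

Actual critical path: Deps→UnitTest→Publish = 7+3+11 = 21 ⇒ 21 seconds.
Since Deps is critical, the -4 change carries straight to that chain (now 17 seconds).
Now Compile→IntegTest→Smoke = 4+7+9 = 20 is longest, so the finish becomes 20 seconds.
Change in finish: 20 − 21 = -1 seconds.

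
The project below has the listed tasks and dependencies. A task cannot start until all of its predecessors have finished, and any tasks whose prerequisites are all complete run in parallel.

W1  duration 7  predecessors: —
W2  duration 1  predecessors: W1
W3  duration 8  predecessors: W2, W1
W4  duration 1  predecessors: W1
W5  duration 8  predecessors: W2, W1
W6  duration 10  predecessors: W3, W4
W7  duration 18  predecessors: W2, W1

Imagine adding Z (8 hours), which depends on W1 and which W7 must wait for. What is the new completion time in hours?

Originally the plan takes 26 hours.
With Z inserted, W7 now waits for max(W2, W1, Z).
New critical path: W1→Z→W7 = 7+8+18 = 33 ⇒ 33 hours.

33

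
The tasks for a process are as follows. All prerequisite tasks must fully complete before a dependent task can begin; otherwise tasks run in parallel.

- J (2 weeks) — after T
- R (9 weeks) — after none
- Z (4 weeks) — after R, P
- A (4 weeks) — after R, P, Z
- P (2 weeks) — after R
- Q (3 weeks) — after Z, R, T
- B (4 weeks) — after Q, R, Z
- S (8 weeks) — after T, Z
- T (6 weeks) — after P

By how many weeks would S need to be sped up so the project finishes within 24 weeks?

1

Current finish: 25 weeks; target: 24.
S is on every critical path, so each week cut from S cuts the finish by one (this holds down to a finish of 24).
Need 25 − 24 = 1 week off S → S becomes 7 weeks, finish becomes 24.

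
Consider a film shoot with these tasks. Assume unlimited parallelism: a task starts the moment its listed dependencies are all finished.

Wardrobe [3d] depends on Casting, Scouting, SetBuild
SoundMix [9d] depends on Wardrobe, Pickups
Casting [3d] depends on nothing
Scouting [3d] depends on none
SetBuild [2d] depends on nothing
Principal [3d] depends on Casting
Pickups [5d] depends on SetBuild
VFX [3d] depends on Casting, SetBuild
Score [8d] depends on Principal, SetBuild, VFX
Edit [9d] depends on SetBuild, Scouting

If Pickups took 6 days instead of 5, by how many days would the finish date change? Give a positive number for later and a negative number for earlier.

Baseline: SetBuild→Pickups→SoundMix = 2+5+9 = 16 → 16 days.
Pickups lies on that path, so at 6 days the path becomes 17 days.
That remains the longest chain; total 17 days.
Change in finish: 17 − 16 = +1 days.

1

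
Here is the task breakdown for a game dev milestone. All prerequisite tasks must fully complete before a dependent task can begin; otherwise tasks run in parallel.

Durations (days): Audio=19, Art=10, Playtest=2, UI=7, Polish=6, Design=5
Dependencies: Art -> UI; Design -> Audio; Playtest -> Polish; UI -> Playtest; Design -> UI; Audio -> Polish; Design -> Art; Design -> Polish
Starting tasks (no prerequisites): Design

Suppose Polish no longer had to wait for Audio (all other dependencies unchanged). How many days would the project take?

30

With the dependency in place, Design→Art→UI→Playtest→Polish = 5+10+7+2+6 = 30 sets the finish at 30 days.
Dropping Audio→Polish doesn't change Polish's earliest start (24); another predecessor still binds.
The longest chain is now Design→Art→UI→Playtest→Polish = 5+10+7+2+6 = 30, so the project takes 30 days.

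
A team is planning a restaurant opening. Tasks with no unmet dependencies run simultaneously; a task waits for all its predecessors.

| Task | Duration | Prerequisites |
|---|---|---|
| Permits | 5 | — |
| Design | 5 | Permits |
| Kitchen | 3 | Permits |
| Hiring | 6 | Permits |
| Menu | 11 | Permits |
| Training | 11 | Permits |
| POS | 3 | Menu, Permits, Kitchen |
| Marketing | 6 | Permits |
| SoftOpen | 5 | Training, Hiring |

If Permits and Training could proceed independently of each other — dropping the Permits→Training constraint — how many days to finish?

With the dependency in place, Permits→Training→SoftOpen = 5+11+5 = 21 sets the finish at 21 days.
Without Permits→Training, Training's earliest start moves from 5 to 0.
New critical path: Permits→Menu→POS = 5+11+3 = 19 ⇒ 19 days.

19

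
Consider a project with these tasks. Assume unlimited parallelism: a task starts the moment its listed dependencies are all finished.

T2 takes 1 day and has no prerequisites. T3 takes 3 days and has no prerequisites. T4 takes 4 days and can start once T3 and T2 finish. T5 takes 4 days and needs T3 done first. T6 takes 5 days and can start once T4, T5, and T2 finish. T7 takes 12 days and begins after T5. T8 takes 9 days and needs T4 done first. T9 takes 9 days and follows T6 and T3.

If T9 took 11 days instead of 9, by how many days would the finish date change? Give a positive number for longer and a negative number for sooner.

2

As given, the longest chain is T3→T4→T6→T9 = 3+4+5+9 = 21, so the finish is 21 days.
Since T9 is critical, the +2 change carries straight to that chain (now 23 days).
That remains the longest chain; total 23 days.
Change in finish: 23 − 21 = +2 days.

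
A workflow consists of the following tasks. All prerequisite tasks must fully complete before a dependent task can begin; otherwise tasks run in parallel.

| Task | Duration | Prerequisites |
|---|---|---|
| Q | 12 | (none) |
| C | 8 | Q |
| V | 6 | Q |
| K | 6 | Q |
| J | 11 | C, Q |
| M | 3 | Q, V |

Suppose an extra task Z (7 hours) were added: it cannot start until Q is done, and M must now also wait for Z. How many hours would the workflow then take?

Originally the workflow takes 31 hours.
With Z inserted, M now waits for max(Q, V, Z).
New critical path: Q→C→J = 12+8+11 = 31 ⇒ 31 hours.

31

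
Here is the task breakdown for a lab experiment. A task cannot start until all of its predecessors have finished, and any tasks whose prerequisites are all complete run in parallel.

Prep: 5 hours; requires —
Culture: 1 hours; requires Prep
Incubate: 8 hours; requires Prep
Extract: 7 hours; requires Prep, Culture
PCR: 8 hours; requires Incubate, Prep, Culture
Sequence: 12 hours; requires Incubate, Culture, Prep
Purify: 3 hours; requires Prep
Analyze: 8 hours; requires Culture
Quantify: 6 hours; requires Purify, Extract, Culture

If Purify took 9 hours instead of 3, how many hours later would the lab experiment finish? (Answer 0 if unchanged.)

As given, the longest chain is Prep→Incubate→Sequence = 5+8+12 = 25, so the finish is 25 hours.
The longest path through Purify is only 14 hours, so Purify has float 11.
That remains the longest chain; total 25 hours.
Change in finish: 25 − 25 = +0 hours.

0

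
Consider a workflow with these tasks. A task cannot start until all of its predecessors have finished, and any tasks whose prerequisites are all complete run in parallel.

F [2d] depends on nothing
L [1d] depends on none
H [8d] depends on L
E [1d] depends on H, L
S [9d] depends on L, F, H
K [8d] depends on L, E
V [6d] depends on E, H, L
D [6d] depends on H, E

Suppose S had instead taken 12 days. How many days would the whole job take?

21

Baseline: L→H→S = 1+8+9 = 18 → 18 days.
S is on the critical path; changing it to 12 makes that path 21 days.
No other chain overtakes it, so the finish is 21 days.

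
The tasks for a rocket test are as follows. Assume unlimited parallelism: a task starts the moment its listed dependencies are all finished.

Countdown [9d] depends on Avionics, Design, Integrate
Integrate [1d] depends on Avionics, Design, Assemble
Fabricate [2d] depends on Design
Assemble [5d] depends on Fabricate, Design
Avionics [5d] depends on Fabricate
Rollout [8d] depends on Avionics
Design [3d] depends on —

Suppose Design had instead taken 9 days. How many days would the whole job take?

Actual critical path: Design→Fabricate→Avionics→Integrate→Countdown = 3+2+5+1+9 = 20 ⇒ 20 days.
Design lies on that path, so at 9 days the path becomes 26 days.
No other chain overtakes it, so the finish is 26 days.

26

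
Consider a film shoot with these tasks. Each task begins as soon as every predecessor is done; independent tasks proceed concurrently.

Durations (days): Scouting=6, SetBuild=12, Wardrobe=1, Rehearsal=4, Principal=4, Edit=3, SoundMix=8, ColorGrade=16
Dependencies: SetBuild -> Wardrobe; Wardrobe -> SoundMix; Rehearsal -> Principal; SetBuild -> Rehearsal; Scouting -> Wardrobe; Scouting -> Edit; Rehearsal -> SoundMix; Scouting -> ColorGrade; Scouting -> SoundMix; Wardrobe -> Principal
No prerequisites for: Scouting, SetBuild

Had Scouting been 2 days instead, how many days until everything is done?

24

Critical path before the change: SetBuild→Rehearsal→SoundMix = 12+4+8 = 24 giving 24 days.
Scouting has 2 days of float (longest path through it is 22).
No other chain overtakes it, so the finish is 24 days.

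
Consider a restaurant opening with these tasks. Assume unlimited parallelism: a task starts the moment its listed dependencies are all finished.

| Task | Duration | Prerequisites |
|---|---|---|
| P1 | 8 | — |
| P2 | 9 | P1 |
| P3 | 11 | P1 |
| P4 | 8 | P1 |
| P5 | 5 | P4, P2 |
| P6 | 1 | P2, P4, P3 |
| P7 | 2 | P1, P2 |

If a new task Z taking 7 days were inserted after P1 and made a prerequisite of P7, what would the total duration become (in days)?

22

Originally the plan takes 22 days.
With Z inserted, P7 now waits for max(P1, P2, Z).
New critical path: P1→P2→P5 = 8+9+5 = 22 ⇒ 22 days.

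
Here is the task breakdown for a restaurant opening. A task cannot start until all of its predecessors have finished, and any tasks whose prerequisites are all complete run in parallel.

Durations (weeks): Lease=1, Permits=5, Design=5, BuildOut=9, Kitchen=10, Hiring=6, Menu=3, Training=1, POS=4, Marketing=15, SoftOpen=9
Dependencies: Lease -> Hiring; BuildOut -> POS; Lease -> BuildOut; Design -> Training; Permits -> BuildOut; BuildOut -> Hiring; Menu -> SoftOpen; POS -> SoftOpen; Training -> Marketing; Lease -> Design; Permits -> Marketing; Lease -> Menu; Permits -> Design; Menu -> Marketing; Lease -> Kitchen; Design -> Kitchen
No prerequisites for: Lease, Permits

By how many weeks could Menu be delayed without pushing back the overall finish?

8

Permits→BuildOut→POS→SoftOpen = 5+9+4+9 = 27 sets the makespan at 27 weeks.
The longest chain containing Menu totals 19 weeks.
So Menu can slip 12 − 4 = 8 weeks.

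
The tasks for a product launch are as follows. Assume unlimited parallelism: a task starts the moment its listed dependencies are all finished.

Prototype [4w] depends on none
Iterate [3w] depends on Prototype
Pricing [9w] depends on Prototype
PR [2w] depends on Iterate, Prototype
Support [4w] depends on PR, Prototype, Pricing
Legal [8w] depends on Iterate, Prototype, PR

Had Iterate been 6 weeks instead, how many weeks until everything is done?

As given, the longest chain is Prototype→Iterate→PR→Legal = 4+3+2+8 = 17, so the finish is 17 weeks.
Iterate is on the critical path; changing it to 6 makes that path 20 weeks.
The critical path is still Prototype→Iterate→PR→Legal; finish is now 20 weeks.

20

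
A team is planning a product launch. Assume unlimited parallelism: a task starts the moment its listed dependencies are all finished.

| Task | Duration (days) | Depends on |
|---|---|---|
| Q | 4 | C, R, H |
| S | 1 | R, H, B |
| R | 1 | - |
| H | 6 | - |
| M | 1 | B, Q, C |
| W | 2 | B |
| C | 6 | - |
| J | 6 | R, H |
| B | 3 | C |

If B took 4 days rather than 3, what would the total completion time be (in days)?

12

As given, the longest chain is H→J = 6+6 = 12, so the finish is 12 days.
B is off the critical path — its longest chain is 11 days, giving 1 of slack.
The critical path is still H→J; finish is now 12 days.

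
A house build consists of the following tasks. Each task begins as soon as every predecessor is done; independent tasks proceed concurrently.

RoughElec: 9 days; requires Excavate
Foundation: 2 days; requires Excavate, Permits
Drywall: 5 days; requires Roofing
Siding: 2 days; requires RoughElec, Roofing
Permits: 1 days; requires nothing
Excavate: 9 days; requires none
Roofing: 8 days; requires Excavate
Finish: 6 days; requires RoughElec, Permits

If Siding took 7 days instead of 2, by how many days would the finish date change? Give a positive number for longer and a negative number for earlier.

1

The binding path is Excavate→RoughElec→Finish = 9+9+6 = 24; finish at 24 days.
Siding has 4 days of float (longest path through it is 20).
New critical path: Excavate→RoughElec→Siding = 9+9+7 = 25 ⇒ 25 days.
Change in finish: 25 − 24 = +1 days.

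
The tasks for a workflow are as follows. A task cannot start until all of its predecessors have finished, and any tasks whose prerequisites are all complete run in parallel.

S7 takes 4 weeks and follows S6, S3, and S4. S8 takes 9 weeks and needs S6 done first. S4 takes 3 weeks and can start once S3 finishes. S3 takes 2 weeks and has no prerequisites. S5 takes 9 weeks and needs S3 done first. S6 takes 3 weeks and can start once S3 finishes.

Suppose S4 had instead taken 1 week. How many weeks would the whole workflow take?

The binding path is S3→S6→S8 = 2+3+9 = 14; finish at 14 weeks.
S4 has 5 weeks of float (longest path through it is 9).
No other chain overtakes it, so the finish is 14 weeks.

14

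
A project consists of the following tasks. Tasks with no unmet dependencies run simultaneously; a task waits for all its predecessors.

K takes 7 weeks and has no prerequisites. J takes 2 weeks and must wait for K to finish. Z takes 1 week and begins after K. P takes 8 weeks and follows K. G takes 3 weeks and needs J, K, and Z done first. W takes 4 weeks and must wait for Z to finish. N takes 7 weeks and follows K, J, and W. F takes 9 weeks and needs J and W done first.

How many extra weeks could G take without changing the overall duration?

9

Critical path: K→Z→W→F = 7+1+4+9 = 21, so the finish is 21 weeks.
The longest chain containing G totals 12 weeks.
So G can slip 21 − 12 = 9 weeks.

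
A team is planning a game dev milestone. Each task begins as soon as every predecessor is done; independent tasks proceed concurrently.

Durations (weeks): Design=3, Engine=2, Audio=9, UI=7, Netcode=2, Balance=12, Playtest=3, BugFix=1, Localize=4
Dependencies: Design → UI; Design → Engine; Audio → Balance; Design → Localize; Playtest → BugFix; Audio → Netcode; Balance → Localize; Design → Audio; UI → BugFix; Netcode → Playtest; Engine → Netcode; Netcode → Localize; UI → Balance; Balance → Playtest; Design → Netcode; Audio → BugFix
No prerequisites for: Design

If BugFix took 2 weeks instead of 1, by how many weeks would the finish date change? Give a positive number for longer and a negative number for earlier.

As given, the longest chain is Design→Audio→Balance→Playtest→BugFix = 3+9+12+3+1 = 28, so the finish is 28 weeks.
BugFix lies on that path, so at 2 weeks the path becomes 29 weeks.
The critical path is still Design→Audio→Balance→Playtest→BugFix; finish is now 29 weeks.
Change in finish: 29 − 28 = +1 weeks.

1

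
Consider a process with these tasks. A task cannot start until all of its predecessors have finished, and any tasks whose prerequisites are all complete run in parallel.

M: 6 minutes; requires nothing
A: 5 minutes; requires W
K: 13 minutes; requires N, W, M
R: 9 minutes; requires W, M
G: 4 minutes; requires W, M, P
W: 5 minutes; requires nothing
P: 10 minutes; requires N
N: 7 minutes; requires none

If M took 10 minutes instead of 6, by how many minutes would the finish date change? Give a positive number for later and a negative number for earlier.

2

As given, the longest chain is N→P→G = 7+10+4 = 21, so the finish is 21 minutes.
M has 2 minutes of float (longest path through it is 19).
New critical path: M→K = 10+13 = 23 ⇒ 23 minutes.
Change in finish: 23 − 21 = +2 minutes.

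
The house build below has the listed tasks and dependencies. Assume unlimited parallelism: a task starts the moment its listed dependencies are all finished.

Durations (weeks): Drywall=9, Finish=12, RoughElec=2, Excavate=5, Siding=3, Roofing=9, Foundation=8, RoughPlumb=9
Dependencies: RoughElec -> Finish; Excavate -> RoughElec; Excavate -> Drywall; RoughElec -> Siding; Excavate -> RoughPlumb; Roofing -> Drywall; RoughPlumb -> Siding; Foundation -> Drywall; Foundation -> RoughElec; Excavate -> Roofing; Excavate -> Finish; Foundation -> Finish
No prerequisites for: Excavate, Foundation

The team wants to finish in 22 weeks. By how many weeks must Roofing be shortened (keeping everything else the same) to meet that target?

Current finish: 23 weeks; target: 22.
Roofing is on every critical path, so each week cut from Roofing cuts the finish by one (this holds down to a finish of 22).
Need 23 − 22 = 1 week off Roofing → Roofing becomes 8 weeks, finish becomes 22.

1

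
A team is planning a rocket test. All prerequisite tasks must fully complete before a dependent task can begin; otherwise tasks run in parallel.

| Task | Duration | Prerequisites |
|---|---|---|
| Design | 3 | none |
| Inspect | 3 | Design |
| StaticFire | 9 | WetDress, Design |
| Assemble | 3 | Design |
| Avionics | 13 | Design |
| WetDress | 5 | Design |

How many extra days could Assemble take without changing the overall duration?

The longest chain is Design→WetDress→StaticFire = 3+5+9 = 17; overall finish 17 days.
The longest chain containing Assemble totals 6 days.
So Assemble can slip 17 − 6 = 11 days.

11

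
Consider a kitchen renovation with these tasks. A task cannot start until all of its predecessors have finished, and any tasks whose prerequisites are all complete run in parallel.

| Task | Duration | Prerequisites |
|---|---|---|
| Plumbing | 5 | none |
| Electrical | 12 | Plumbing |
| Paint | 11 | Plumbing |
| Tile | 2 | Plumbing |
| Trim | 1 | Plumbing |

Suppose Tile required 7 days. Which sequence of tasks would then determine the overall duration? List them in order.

Plumbing, Electrical

Critical path before the change: Plumbing→Electrical = 5+12 = 17 giving 17 days.
The longest path through Tile is only 7 days, so Tile has float 10.
No other chain overtakes it, so the finish is 17 days.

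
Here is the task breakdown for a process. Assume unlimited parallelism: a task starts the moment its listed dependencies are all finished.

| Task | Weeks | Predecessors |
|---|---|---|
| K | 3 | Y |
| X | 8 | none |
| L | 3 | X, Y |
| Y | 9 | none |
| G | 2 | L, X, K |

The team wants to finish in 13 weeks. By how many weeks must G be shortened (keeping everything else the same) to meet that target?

Current finish: 14 weeks; target: 13.
G is on every critical path, so each week cut from G cuts the finish by one (this holds down to a finish of 13).
Need 14 − 13 = 1 week off G → G becomes 1 week, finish becomes 13.

1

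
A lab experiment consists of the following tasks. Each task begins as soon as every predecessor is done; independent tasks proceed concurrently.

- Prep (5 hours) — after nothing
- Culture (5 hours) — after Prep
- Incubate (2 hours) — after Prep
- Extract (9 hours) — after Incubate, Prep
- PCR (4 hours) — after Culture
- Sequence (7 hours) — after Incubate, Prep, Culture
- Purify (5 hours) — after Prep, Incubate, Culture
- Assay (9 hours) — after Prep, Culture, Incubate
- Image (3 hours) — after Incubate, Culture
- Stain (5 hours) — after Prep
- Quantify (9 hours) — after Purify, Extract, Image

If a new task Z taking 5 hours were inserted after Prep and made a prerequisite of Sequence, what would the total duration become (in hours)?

Originally the project takes 25 hours.
With Z inserted, Sequence now waits for max(Incubate, Prep, Culture, Z).
New critical path: Prep→Incubate→Extract→Quantify = 5+2+9+9 = 25 ⇒ 25 hours.

25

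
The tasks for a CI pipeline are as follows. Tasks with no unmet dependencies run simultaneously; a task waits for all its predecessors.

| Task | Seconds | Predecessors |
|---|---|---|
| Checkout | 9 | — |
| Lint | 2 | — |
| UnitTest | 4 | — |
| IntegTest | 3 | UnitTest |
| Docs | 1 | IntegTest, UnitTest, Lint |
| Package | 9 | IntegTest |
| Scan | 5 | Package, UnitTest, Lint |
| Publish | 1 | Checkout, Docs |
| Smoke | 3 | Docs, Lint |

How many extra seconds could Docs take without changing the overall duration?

The longest chain is UnitTest→IntegTest→Package→Scan = 4+3+9+5 = 21; overall finish 21 seconds.
Docs finishes as early as 8 and must finish by 18.
Float = 21 − 11 = 10.

10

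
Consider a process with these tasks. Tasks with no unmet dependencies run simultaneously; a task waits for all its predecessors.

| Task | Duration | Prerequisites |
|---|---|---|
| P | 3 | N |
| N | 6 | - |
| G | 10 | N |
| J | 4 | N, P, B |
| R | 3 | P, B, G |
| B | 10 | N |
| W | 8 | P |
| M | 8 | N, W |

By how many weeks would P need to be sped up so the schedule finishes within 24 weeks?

1

Current finish: 25 weeks; target: 24.
P is on every critical path, so each week cut from P cuts the finish by one (this holds down to a finish of 23).
Need 25 − 24 = 1 week off P → P becomes 2 weeks, finish becomes 24.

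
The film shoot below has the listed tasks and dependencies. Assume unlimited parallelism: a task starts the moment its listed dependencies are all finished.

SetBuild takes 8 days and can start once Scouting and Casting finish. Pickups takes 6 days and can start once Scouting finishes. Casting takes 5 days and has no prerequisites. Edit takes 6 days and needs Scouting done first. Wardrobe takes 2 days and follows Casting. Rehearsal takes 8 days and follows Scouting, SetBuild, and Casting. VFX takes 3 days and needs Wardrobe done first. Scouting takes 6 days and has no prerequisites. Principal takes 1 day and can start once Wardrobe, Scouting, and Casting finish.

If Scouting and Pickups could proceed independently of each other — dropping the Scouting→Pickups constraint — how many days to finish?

Original critical path: Scouting→SetBuild→Rehearsal = 6+8+8 = 22 ⇒ 22 days.
Without Scouting→Pickups, Pickups's earliest start moves from 6 to 0.
The longest chain is now Scouting→SetBuild→Rehearsal = 6+8+8 = 22, so the project takes 22 days.

22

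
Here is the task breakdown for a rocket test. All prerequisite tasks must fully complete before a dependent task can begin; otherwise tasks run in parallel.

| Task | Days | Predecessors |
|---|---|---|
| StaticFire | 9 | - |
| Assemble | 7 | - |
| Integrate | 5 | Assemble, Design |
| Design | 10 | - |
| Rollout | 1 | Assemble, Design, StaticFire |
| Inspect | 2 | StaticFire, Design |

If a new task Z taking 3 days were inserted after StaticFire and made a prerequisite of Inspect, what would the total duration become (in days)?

15

Originally the rocket test takes 15 days.
With Z inserted, Inspect now waits for max(StaticFire, Design, Z).
New critical path: Design→Integrate = 10+5 = 15 ⇒ 15 days.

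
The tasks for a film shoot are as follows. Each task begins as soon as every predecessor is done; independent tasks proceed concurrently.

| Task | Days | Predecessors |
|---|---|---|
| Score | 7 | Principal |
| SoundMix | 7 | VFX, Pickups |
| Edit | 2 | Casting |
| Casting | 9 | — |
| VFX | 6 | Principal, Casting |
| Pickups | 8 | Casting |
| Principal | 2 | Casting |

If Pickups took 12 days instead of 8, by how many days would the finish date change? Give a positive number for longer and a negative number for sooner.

4

As given, the longest chain is Casting→Pickups→SoundMix = 9+8+7 = 24, so the finish is 24 days.
Pickups lies on that path, so at 12 days the path becomes 28 days.
The critical path is still Casting→Pickups→SoundMix; finish is now 28 days.
Change in finish: 28 − 24 = +4 days.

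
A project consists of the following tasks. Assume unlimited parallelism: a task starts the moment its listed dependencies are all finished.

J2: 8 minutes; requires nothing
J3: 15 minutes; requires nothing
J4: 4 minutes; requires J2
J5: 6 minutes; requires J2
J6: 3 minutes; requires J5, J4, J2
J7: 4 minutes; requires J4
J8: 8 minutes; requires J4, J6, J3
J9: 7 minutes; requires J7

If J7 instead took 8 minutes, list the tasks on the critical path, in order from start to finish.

J2, J4, J7, J9

The binding path is J2→J5→J6→J8 = 8+6+3+8 = 25; finish at 25 minutes.
J7 has 2 minutes of float (longest path through it is 23).
New critical path: J2→J4→J7→J9 = 8+4+8+7 = 27 ⇒ 27 minutes.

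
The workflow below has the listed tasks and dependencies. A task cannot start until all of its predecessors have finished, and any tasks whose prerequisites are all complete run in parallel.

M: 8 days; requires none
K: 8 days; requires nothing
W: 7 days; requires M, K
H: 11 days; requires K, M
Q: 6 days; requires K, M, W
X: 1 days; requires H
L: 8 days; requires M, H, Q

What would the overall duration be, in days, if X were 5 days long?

29

Baseline: M→W→Q→L = 8+7+6+8 = 29 → 29 days.
X has 9 days of float (longest path through it is 20).
That remains the longest chain; total 29 days.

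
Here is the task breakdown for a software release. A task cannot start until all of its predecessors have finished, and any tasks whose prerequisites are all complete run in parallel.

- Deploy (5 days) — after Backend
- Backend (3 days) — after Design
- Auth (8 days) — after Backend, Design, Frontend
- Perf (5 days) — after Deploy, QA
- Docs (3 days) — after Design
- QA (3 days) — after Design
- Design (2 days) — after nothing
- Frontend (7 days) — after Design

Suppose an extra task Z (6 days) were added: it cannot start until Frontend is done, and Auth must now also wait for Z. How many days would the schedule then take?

Originally the schedule takes 17 days.
With Z inserted, Auth now waits for max(Backend, Design, Frontend, Z).
New critical path: Design→Frontend→Z→Auth = 2+7+6+8 = 23 ⇒ 23 days.

23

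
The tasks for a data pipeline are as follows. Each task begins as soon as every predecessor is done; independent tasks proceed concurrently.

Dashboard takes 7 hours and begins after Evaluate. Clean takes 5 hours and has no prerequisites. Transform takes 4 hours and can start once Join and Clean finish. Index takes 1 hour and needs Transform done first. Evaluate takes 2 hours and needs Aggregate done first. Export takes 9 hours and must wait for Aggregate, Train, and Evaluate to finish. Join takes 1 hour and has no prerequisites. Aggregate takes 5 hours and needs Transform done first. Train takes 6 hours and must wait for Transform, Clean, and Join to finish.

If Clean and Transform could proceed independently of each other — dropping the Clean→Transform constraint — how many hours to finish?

21

Original critical path: Clean→Transform→Aggregate→Evaluate→Export = 5+4+5+2+9 = 25 ⇒ 25 hours.
Without Clean→Transform, Transform's earliest start moves from 5 to 1.
The longest chain is now Join→Transform→Aggregate→Evaluate→Export = 1+4+5+2+9 = 21, so the data pipeline takes 21 hours.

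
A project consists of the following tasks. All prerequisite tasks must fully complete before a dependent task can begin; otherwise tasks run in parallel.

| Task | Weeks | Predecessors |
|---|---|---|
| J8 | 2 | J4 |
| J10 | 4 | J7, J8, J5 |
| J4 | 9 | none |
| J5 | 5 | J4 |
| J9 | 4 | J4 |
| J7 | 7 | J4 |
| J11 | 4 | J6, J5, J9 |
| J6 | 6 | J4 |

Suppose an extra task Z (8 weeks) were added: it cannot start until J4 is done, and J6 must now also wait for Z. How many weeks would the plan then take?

27

Originally the plan takes 20 weeks.
With Z inserted, J6 now waits for max(J4, Z).
New critical path: J4→Z→J6→J11 = 9+8+6+4 = 27 ⇒ 27 weeks.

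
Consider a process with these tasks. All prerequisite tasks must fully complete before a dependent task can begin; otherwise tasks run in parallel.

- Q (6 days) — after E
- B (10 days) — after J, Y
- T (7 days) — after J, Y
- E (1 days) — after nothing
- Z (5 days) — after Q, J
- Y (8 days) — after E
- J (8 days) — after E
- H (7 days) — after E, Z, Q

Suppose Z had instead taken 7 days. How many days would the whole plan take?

The binding path is E→J→Z→H = 1+8+5+7 = 21; finish at 21 days.
Since Z is critical, the +2 change carries straight to that chain (now 23 days).
The critical path is still E→J→Z→H; finish is now 23 days.

23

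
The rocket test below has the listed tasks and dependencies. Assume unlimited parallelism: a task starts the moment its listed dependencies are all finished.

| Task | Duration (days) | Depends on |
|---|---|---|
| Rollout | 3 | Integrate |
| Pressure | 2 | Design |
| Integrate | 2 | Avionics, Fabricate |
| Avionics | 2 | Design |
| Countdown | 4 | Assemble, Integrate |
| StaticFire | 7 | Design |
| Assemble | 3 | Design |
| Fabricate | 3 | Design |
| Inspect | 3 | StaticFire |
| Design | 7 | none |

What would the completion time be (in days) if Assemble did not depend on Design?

17

With the dependency in place, Design→StaticFire→Inspect = 7+7+3 = 17 sets the finish at 17 days.
Without Design→Assemble, Assemble's earliest start moves from 7 to 0.
After: Design→StaticFire→Inspect = 7+7+3 = 17 → 17 days.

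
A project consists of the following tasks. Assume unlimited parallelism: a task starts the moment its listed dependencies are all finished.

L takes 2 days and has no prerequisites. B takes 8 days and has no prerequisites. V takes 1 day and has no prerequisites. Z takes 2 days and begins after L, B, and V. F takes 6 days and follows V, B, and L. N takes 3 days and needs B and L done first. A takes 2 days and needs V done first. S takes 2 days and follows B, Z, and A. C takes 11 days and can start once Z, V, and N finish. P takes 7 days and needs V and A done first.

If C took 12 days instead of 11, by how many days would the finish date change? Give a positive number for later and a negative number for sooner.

1

Baseline: B→N→C = 8+3+11 = 22 → 22 days.
C is on the critical path; changing it to 12 makes that path 23 days.
That remains the longest chain; total 23 days.
Change in finish: 23 − 22 = +1 days.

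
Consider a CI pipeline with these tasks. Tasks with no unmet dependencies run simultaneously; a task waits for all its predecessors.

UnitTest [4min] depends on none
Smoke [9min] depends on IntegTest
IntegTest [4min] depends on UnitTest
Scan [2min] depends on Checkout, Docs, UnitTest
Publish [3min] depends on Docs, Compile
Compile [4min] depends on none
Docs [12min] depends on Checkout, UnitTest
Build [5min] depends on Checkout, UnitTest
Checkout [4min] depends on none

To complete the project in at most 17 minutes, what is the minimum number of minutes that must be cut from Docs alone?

2

Current finish: 19 minutes; target: 17.
Docs is on every critical path, so each minute cut from Docs cuts the finish by one (this holds down to a finish of 17).
Need 19 − 17 = 2 minutes off Docs → Docs becomes 10 minutes, finish becomes 17.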